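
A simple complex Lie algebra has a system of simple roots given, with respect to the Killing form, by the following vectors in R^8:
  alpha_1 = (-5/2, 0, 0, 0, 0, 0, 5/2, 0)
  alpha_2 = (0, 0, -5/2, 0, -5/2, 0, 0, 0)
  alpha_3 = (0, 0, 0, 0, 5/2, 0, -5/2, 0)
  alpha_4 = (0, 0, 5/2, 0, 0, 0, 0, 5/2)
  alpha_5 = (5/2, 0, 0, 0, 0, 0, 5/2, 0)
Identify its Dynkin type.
Compute the Cartan integers a_ij = 2(alpha_i, alpha_j)/(alpha_j, alpha_j); the resulting 5x5 Cartan matrix is
[[2, 0, -1, 0, 0], [0, 2, -1, -1, 0], [-1, -1, 2, 0, -1], [0, -1, 0, 2, 0], [0, 0, -1, 0, 2]].
All simple roots have the same length, so the diagram is simply laced. The associated Dynkin diagram is a chain of 3 nodes with a fork of two nodes at one end (D_5), so the type is D_5 (the algebra so(10)).

D5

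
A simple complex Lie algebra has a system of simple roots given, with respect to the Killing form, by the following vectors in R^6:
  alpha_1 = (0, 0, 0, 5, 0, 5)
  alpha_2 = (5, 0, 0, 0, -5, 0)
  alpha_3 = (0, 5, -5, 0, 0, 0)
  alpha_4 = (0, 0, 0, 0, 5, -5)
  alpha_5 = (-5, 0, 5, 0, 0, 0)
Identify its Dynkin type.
Compute the Cartan integers a_ij = 2(alpha_i, alpha_j)/(alpha_j, alpha_j); the resulting 5x5 Cartan matrix is
[[2, 0, 0, -1, 0], [0, 2, 0, -1, -1], [0, 0, 2, 0, -1], [-1, -1, 0, 2, 0], [0, -1, -1, 0, 2]].
All simple roots have the same length, so the diagram is simply laced. The associated Dynkin diagram is a chain of 5 nodes with single edges (A_5), so the type is A_5 (the algebra sl(6)).

A_5 (sl(6))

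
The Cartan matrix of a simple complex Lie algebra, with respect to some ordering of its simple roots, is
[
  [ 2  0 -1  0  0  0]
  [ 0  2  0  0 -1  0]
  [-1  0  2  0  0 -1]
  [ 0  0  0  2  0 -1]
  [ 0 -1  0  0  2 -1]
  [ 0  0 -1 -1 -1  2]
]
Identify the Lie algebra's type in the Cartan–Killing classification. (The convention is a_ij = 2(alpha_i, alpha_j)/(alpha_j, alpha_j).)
The matrix has rank 6 with 2's on the diagonal. Reading the off-diagonal entries as Dynkin edges (a single edge where a_ij = a_ji = -1; a double or triple edge where a_ij * a_ji = 2 or 3), the diagram is a chain of 5 nodes with one extra node attached to the third node from one end (E_6). One simple-root ordering that puts it in standard form is (alpha_2, alpha_4, alpha_5, alpha_6, alpha_3, alpha_1). So the algebra is type E_6.

E_6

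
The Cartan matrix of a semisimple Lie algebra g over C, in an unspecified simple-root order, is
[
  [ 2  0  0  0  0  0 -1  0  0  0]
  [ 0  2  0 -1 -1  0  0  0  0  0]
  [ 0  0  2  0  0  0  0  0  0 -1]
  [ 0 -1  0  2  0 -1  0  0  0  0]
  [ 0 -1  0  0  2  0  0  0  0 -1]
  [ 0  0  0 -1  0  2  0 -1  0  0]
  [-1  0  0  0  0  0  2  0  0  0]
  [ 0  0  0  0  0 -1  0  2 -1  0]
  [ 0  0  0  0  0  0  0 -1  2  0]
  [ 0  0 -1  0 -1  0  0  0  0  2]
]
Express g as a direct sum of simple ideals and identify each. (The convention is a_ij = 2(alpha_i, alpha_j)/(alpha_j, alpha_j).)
A2 ⊕ A8

The diagram associated to this matrix has two connected components: the simple roots {alpha_1, alpha_7} form a chain of 2 nodes with single edges (A_2), and {alpha_2, alpha_3, alpha_4, alpha_5, alpha_6, alpha_8, alpha_9, alpha_10} form a chain of 8 nodes with single edges (A_8). A semisimple Lie algebra decomposes uniquely as the direct sum of simple ideals, one per connected component of its Dynkin diagram, so g ≅ A_2 ⊕ A_8 (dimension 8 + 80 = 88).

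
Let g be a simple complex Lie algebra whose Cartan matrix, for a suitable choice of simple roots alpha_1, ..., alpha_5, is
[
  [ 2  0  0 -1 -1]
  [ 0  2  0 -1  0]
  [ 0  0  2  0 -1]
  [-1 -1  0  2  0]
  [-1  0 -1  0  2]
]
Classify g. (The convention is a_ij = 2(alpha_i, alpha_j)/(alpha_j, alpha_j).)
The matrix has rank 5 with 2's on the diagonal. Reading the off-diagonal entries as Dynkin edges (a single edge where a_ij = a_ji = -1; a double or triple edge where a_ij * a_ji = 2 or 3), the diagram is a chain of 5 nodes with single edges (A_5). One simple-root ordering that puts it in standard form is (alpha_2, alpha_4, alpha_1, alpha_5, alpha_3). So the algebra is type A_5, i.e. sl(6).

A_5 (sl(6))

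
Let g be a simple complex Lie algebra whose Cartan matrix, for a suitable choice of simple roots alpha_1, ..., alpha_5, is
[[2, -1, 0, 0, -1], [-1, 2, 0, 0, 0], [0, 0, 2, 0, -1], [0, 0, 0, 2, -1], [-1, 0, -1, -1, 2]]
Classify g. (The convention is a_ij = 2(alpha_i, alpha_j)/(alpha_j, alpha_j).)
The matrix has rank 5 with 2's on the diagonal. Reading the off-diagonal entries as Dynkin edges (a single edge where a_ij = a_ji = -1; a double or triple edge where a_ij * a_ji = 2 or 3), the diagram is a chain of 3 nodes with a fork of two nodes at one end (D_5). One simple-root ordering that puts it in standard form is (alpha_2, alpha_1, alpha_5, alpha_3, alpha_4). So the algebra is type D_5, i.e. so(10).

type D_5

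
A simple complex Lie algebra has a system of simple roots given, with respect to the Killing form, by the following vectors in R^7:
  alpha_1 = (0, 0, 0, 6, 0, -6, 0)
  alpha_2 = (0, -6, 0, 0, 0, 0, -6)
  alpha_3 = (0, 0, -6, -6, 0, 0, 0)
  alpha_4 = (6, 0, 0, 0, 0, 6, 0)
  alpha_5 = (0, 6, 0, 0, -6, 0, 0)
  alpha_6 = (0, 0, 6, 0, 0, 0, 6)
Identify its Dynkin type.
A_6 (sl(7))

Compute the Cartan integers a_ij = 2(alpha_i, alpha_j)/(alpha_j, alpha_j); the resulting 6x6 Cartan matrix is
[[2, 0, -1, -1, 0, 0], [0, 2, 0, 0, -1, -1], [-1, 0, 2, 0, 0, -1], [-1, 0, 0, 2, 0, 0], [0, -1, 0, 0, 2, 0], [0, -1, -1, 0, 0, 2]].
All simple roots have the same length, so the diagram is simply laced. The associated Dynkin diagram is a chain of 6 nodes with single edges (A_6), so the type is A_6 (the algebra sl(7)).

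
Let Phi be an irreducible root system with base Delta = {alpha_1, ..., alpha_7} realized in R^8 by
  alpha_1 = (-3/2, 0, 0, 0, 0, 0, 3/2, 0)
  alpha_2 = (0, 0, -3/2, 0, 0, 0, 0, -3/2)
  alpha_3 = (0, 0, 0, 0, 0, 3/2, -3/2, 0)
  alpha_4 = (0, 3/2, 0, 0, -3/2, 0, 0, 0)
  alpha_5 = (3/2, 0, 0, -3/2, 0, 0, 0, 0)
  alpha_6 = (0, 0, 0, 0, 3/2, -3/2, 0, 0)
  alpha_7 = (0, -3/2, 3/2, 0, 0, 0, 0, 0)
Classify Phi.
Compute the Cartan integers a_ij = 2(alpha_i, alpha_j)/(alpha_j, alpha_j); the resulting 7x7 Cartan matrix is
[[2, 0, -1, 0, -1, 0, 0], [0, 2, 0, 0, 0, 0, -1], [-1, 0, 2, 0, 0, -1, 0], [0, 0, 0, 2, 0, -1, -1], [-1, 0, 0, 0, 2, 0, 0], [0, 0, -1, -1, 0, 2, 0], [0, -1, 0, -1, 0, 0, 2]].
All simple roots have the same length, so the diagram is simply laced. The associated Dynkin diagram is a chain of 7 nodes with single edges (A_7), so the type is A_7 (the algebra sl(8)).

type A_7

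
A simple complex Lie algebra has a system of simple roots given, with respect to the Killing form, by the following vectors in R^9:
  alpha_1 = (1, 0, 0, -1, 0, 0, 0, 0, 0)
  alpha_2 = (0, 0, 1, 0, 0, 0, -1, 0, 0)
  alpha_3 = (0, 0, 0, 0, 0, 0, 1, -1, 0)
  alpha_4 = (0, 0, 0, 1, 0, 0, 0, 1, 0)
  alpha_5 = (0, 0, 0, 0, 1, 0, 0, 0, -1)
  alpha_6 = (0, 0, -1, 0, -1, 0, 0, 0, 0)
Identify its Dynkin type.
A_6

Compute the Cartan integers a_ij = 2(alpha_i, alpha_j)/(alpha_j, alpha_j); the resulting 6x6 Cartan matrix is
[[2, 0, 0, -1, 0, 0], [0, 2, -1, 0, 0, -1], [0, -1, 2, -1, 0, 0], [-1, 0, -1, 2, 0, 0], [0, 0, 0, 0, 2, -1], [0, -1, 0, 0, -1, 2]].
All simple roots have the same length, so the diagram is simply laced. The associated Dynkin diagram is a chain of 6 nodes with single edges (A_6), so the type is A_6 (the algebra sl(7)).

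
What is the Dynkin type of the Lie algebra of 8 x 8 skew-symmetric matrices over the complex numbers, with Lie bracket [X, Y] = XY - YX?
D_4

This is so(8) with 8 even, which has dimension 8(8-1)/2 = 28 and rank 8/2 = 4. In the classification of classical Lie algebras, the orthogonal algebra so(2n) in an even number of variables has type D_n; here n = 4, so the Dynkin diagram is a chain of 2 nodes with a fork of two nodes at one end (D_4). Hence the type is D_4.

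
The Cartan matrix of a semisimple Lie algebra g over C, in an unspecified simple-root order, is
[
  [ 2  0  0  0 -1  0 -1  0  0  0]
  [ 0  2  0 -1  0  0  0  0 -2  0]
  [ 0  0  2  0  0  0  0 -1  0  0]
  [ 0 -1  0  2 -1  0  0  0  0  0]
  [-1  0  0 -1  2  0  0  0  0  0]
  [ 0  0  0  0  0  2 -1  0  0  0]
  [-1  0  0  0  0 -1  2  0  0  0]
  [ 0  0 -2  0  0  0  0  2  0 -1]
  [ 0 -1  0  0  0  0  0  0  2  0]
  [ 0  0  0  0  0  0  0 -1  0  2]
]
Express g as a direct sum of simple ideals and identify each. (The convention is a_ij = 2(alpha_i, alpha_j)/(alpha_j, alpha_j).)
type B_3 ⊕ type B_7

The diagram associated to this matrix has two connected components: the simple roots {alpha_3, alpha_8, alpha_10} form a chain of 3 nodes with a double edge at one end; the terminal node there is the unique short simple root (B_3), and {alpha_1, alpha_2, alpha_4, alpha_5, alpha_6, alpha_7, alpha_9} form a chain of 7 nodes with a double edge at one end; the terminal node there is the unique short simple root (B_7). A semisimple Lie algebra decomposes uniquely as the direct sum of simple ideals, one per connected component of its Dynkin diagram, so g ≅ B_3 ⊕ B_7 (dimension 21 + 105 = 126).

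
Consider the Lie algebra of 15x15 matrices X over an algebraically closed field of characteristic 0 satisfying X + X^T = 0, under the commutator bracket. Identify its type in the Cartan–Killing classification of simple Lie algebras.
This is so(15) with 15 odd, which has dimension 15(15-1)/2 = 105 and rank (15-1)/2 = 7. In the classification of classical Lie algebras, the orthogonal algebra so(2n+1) in an odd number of variables has type B_n; here n = 7, so the Dynkin diagram is a chain of 7 nodes with a double edge at one end; the terminal node there is the unique short simple root (B_7). Hence the type is B_7.

type B_7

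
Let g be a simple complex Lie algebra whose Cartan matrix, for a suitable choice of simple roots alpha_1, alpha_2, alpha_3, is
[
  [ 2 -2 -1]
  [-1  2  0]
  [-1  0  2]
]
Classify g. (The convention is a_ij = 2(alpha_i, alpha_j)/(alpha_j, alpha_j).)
The matrix has rank 3 with 2's on the diagonal. Reading the off-diagonal entries as Dynkin edges (a single edge where a_ij = a_ji = -1; a double or triple edge where a_ij * a_ji = 2 or 3), the diagram is a chain of 3 nodes with a double edge at one end; the terminal node there is the unique short simple root (B_3). One simple-root ordering that puts it in standard form is (alpha_3, alpha_1, alpha_2). So the algebra is type B_3, i.e. so(7).

B_3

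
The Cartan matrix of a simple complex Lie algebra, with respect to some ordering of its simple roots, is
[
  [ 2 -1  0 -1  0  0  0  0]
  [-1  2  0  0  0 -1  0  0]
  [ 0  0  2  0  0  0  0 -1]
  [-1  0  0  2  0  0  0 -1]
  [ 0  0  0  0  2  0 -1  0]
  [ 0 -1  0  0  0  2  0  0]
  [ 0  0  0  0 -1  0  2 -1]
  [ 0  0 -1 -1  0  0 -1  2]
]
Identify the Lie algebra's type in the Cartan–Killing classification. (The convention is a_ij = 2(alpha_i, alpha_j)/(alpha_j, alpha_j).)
E_8

The matrix has rank 8 with 2's on the diagonal. Reading the off-diagonal entries as Dynkin edges (a single edge where a_ij = a_ji = -1; a double or triple edge where a_ij * a_ji = 2 or 3), the diagram is a chain of 7 nodes with one extra node attached to the third node from one end (E_8). One simple-root ordering that puts it in standard form is (alpha_5, alpha_3, alpha_7, alpha_8, alpha_4, alpha_1, alpha_2, alpha_6). So the algebra is type E_8.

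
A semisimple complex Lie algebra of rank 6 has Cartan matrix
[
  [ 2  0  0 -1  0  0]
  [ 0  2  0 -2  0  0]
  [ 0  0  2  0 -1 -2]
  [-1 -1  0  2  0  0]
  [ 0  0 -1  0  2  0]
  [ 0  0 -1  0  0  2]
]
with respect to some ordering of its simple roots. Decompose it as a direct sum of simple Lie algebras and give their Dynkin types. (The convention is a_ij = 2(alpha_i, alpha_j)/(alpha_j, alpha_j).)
The diagram associated to this matrix has two connected components: the simple roots {alpha_3, alpha_5, alpha_6} form a chain of 3 nodes with a double edge at one end; the terminal node there is the unique short simple root (B_3), and {alpha_1, alpha_2, alpha_4} form a chain of 3 nodes with a double edge at one end; the terminal node there is the unique long simple root (C_3). A semisimple Lie algebra decomposes uniquely as the direct sum of simple ideals, one per connected component of its Dynkin diagram, so g ≅ B_3 ⊕ C_3 (dimension 21 + 21 = 42).

B_3 (so(7)) + C_3 (sp(6))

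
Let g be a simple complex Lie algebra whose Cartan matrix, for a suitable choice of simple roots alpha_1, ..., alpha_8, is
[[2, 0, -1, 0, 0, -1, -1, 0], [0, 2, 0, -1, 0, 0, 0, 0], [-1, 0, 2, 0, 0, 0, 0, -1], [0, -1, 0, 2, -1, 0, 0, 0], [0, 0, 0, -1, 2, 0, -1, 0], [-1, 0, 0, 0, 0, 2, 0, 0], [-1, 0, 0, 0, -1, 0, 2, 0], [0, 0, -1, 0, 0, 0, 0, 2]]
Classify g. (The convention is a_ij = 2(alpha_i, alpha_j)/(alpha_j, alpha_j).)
E_8

The matrix has rank 8 with 2's on the diagonal. Reading the off-diagonal entries as Dynkin edges (a single edge where a_ij = a_ji = -1; a double or triple edge where a_ij * a_ji = 2 or 3), the diagram is a chain of 7 nodes with one extra node attached to the third node from one end (E_8). One simple-root ordering that puts it in standard form is (alpha_8, alpha_6, alpha_3, alpha_1, alpha_7, alpha_5, alpha_4, alpha_2). So the algebra is type E_8.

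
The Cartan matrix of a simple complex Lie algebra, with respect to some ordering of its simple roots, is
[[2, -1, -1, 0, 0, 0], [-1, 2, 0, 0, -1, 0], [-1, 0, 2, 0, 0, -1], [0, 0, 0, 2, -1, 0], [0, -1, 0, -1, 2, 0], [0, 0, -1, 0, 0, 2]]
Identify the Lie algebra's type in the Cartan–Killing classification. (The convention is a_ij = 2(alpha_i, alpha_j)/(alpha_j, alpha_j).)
The matrix has rank 6 with 2's on the diagonal. Reading the off-diagonal entries as Dynkin edges (a single edge where a_ij = a_ji = -1; a double or triple edge where a_ij * a_ji = 2 or 3), the diagram is a chain of 6 nodes with single edges (A_6). One simple-root ordering that puts it in standard form is (alpha_6, alpha_3, alpha_1, alpha_2, alpha_5, alpha_4). So the algebra is type A_6, i.e. sl(7).

A_6 (sl(7))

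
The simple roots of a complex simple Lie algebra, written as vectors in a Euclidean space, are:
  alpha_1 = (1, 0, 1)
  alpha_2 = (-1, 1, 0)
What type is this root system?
type A_2

Compute the Cartan integers a_ij = 2(alpha_i, alpha_j)/(alpha_j, alpha_j); the resulting 2x2 Cartan matrix is
[[2, -1], [-1, 2]].
All simple roots have the same length, so the diagram is simply laced. The associated Dynkin diagram is a chain of 2 nodes with single edges (A_2), so the type is A_2 (the algebra sl(3)).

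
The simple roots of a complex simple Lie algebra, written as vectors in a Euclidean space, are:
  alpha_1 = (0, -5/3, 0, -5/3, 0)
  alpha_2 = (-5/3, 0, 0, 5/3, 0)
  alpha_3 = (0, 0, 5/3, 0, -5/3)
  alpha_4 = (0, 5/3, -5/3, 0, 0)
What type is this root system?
Compute the Cartan integers a_ij = 2(alpha_i, alpha_j)/(alpha_j, alpha_j); the resulting 4x4 Cartan matrix is
[[2, -1, 0, -1], [-1, 2, 0, 0], [0, 0, 2, -1], [-1, 0, -1, 2]].
All simple roots have the same length, so the diagram is simply laced. The associated Dynkin diagram is a chain of 4 nodes with single edges (A_4), so the type is A_4 (the algebra sl(5)).

A_4 (sl(5))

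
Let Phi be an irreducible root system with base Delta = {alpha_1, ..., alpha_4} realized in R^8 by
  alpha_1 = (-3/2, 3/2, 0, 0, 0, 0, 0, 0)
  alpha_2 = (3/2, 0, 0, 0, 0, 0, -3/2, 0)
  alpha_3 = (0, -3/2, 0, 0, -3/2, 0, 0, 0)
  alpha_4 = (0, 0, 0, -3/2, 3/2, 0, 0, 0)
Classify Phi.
Compute the Cartan integers a_ij = 2(alpha_i, alpha_j)/(alpha_j, alpha_j); the resulting 4x4 Cartan matrix is
[[2, -1, -1, 0], [-1, 2, 0, 0], [-1, 0, 2, -1], [0, 0, -1, 2]].
All simple roots have the same length, so the diagram is simply laced. The associated Dynkin diagram is a chain of 4 nodes with single edges (A_4), so the type is A_4 (the algebra sl(5)).

type A_4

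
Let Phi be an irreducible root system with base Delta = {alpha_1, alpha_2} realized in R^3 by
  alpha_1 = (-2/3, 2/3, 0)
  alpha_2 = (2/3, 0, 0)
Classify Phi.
B_2 (so(5))

Compute the Cartan integers a_ij = 2(alpha_i, alpha_j)/(alpha_j, alpha_j); the resulting 2x2 Cartan matrix is
[[2, -2], [-1, 2]].
The roots have two lengths (squared-length ratio 2:1); the short ones are alpha_{2}. The associated Dynkin diagram is a chain of 2 nodes with a double edge at one end; the terminal node there is the unique short simple root (B_2), so the type is B_2 (the algebra so(5)).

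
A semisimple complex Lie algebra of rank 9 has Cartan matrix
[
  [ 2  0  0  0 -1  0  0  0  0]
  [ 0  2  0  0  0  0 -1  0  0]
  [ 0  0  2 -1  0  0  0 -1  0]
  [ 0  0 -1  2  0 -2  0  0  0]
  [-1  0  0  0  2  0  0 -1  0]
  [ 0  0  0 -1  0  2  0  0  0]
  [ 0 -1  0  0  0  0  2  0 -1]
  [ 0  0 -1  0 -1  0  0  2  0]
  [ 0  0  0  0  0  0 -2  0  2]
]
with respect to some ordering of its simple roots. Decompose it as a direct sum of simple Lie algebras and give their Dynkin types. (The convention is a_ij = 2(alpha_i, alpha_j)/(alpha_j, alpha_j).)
type B_6 + type C_3

The diagram associated to this matrix has two connected components: the simple roots {alpha_1, alpha_3, alpha_4, alpha_5, alpha_6, alpha_8} form a chain of 6 nodes with a double edge at one end; the terminal node there is the unique short simple root (B_6), and {alpha_2, alpha_7, alpha_9} form a chain of 3 nodes with a double edge at one end; the terminal node there is the unique long simple root (C_3). A semisimple Lie algebra decomposes uniquely as the direct sum of simple ideals, one per connected component of its Dynkin diagram, so g ≅ B_6 ⊕ C_3 (dimension 78 + 21 = 99).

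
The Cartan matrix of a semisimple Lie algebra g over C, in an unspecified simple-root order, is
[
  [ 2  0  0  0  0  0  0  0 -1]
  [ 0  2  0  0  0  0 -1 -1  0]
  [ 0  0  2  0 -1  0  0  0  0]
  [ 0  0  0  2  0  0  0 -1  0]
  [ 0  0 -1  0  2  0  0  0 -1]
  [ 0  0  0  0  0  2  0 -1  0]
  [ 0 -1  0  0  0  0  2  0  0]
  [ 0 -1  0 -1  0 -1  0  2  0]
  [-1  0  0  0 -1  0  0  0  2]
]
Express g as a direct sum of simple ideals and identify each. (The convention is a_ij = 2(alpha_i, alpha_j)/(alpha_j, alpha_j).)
A_4 (sl(5)) ⊕ D_5 (so(10))

The diagram associated to this matrix has two connected components: the simple roots {alpha_1, alpha_3, alpha_5, alpha_9} form a chain of 4 nodes with single edges (A_4), and {alpha_2, alpha_4, alpha_6, alpha_7, alpha_8} form a chain of 3 nodes with a fork of two nodes at one end (D_5). A semisimple Lie algebra decomposes uniquely as the direct sum of simple ideals, one per connected component of its Dynkin diagram, so g ≅ A_4 ⊕ D_5 (dimension 24 + 45 = 69).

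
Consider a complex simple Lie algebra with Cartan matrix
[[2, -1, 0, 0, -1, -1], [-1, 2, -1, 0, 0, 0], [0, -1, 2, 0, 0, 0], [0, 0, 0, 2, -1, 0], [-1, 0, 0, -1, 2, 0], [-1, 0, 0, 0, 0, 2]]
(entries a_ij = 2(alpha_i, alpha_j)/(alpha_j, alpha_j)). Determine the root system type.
type E_6

The matrix has rank 6 with 2's on the diagonal. Reading the off-diagonal entries as Dynkin edges (a single edge where a_ij = a_ji = -1; a double or triple edge where a_ij * a_ji = 2 or 3), the diagram is a chain of 5 nodes with one extra node attached to the third node from one end (E_6). One simple-root ordering that puts it in standard form is (alpha_4, alpha_6, alpha_5, alpha_1, alpha_2, alpha_3). So the algebra is type E_6.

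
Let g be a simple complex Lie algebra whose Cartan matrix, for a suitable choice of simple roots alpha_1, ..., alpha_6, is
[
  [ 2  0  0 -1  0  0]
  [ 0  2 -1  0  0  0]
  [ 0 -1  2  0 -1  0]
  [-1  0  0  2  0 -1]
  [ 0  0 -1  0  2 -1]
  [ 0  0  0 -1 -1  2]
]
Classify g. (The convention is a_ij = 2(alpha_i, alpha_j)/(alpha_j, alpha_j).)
The matrix has rank 6 with 2's on the diagonal. Reading the off-diagonal entries as Dynkin edges (a single edge where a_ij = a_ji = -1; a double or triple edge where a_ij * a_ji = 2 or 3), the diagram is a chain of 6 nodes with single edges (A_6). One simple-root ordering that puts it in standard form is (alpha_2, alpha_3, alpha_5, alpha_6, alpha_4, alpha_1). So the algebra is type A_6, i.e. sl(7).

type A_6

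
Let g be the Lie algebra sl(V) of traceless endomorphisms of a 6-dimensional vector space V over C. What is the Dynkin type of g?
This is sl(6), which has dimension 6^2 - 1 = 35 and rank 6 - 1 = 5 (a Cartan subalgebra is the diagonal traceless matrices). In the classification of classical Lie algebras, the special linear algebra sl(n+1) has type A_n; here n = 5, so the Dynkin diagram is a chain of 5 nodes with single edges (A_5). Hence the type is A_5.

A_5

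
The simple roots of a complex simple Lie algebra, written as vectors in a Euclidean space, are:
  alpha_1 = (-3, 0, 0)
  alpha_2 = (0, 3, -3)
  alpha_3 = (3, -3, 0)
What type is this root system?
B3

Compute the Cartan integers a_ij = 2(alpha_i, alpha_j)/(alpha_j, alpha_j); the resulting 3x3 Cartan matrix is
[[2, 0, -1], [0, 2, -1], [-2, -1, 2]].
The roots have two lengths (squared-length ratio 2:1); the short ones are alpha_{1}. The associated Dynkin diagram is a chain of 3 nodes with a double edge at one end; the terminal node there is the unique short simple root (B_3), so the type is B_3 (the algebra so(7)).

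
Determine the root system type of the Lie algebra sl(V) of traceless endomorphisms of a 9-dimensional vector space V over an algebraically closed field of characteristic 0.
type A_8

This is sl(9), which has dimension 9^2 - 1 = 80 and rank 9 - 1 = 8 (a Cartan subalgebra is the diagonal traceless matrices). In the classification of classical Lie algebras, the special linear algebra sl(n+1) has type A_n; here n = 8, so the Dynkin diagram is a chain of 8 nodes with single edges (A_8). Hence the type is A_8.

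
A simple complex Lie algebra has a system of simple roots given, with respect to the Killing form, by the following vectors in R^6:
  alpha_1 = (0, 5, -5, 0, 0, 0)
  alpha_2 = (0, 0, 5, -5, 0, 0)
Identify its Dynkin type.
A_2 (sl(3))

Compute the Cartan integers a_ij = 2(alpha_i, alpha_j)/(alpha_j, alpha_j); the resulting 2x2 Cartan matrix is
[[2, -1], [-1, 2]].
All simple roots have the same length, so the diagram is simply laced. The associated Dynkin diagram is a chain of 2 nodes with single edges (A_2), so the type is A_2 (the algebra sl(3)).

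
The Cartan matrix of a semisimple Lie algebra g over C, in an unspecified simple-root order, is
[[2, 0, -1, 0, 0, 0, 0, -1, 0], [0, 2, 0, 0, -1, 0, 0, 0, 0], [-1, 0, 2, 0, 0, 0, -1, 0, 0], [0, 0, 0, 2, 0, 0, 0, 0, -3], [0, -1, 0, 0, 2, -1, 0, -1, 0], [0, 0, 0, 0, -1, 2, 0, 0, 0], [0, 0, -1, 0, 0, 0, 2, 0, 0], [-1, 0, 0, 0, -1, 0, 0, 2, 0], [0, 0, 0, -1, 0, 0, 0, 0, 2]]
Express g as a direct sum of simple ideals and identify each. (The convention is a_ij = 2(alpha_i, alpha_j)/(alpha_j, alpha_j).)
The diagram associated to this matrix has two connected components: the simple roots {alpha_1, alpha_2, alpha_3, alpha_5, alpha_6, alpha_7, alpha_8} form a chain of 5 nodes with a fork of two nodes at one end (D_7), and {alpha_4, alpha_9} form two nodes joined by a triple edge (G_2). A semisimple Lie algebra decomposes uniquely as the direct sum of simple ideals, one per connected component of its Dynkin diagram, so g ≅ D_7 ⊕ G_2 (dimension 91 + 14 = 105).

D7 + G2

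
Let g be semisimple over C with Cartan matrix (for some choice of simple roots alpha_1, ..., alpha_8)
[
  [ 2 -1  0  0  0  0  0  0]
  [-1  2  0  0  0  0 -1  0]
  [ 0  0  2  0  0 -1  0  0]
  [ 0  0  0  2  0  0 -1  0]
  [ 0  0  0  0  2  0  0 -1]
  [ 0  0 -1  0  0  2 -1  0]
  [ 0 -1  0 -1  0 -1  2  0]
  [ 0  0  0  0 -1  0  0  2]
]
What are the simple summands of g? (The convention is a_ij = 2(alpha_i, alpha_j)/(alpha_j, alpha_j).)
type A_2 + type E_6

The diagram associated to this matrix has two connected components: the simple roots {alpha_5, alpha_8} form a chain of 2 nodes with single edges (A_2), and {alpha_1, alpha_2, alpha_3, alpha_4, alpha_6, alpha_7} form a chain of 5 nodes with one extra node attached to the third node from one end (E_6). A semisimple Lie algebra decomposes uniquely as the direct sum of simple ideals, one per connected component of its Dynkin diagram, so g ≅ A_2 ⊕ E_6 (dimension 8 + 78 = 86).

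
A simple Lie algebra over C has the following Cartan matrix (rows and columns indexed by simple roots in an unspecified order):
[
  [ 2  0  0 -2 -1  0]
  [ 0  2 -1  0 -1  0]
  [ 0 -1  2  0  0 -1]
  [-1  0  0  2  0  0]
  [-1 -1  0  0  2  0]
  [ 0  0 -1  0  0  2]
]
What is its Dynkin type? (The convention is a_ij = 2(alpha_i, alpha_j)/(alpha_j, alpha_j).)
The matrix has rank 6 with 2's on the diagonal. Reading the off-diagonal entries as Dynkin edges (a single edge where a_ij = a_ji = -1; a double or triple edge where a_ij * a_ji = 2 or 3), the diagram is a chain of 6 nodes with a double edge at one end; the terminal node there is the unique short simple root (B_6). One simple-root ordering that puts it in standard form is (alpha_6, alpha_3, alpha_2, alpha_5, alpha_1, alpha_4). So the algebra is type B_6, i.e. so(13).

B6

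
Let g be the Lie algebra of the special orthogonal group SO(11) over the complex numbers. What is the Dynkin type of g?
This is so(11) with 11 odd, which has dimension 11(11-1)/2 = 55 and rank (11-1)/2 = 5. In the classification of classical Lie algebras, the orthogonal algebra so(2n+1) in an odd number of variables has type B_n; here n = 5, so the Dynkin diagram is a chain of 5 nodes with a double edge at one end; the terminal node there is the unique short simple root (B_5). Hence the type is B_5.

B5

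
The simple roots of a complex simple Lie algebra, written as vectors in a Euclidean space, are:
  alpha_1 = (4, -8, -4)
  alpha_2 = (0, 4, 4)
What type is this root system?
type G_2

Compute the Cartan integers a_ij = 2(alpha_i, alpha_j)/(alpha_j, alpha_j); the resulting 2x2 Cartan matrix is
[[2, -3], [-1, 2]].
The roots have two lengths (squared-length ratio 3:1); the short ones are alpha_{2}. The associated Dynkin diagram is two nodes joined by a triple edge (G_2), so the type is G_2.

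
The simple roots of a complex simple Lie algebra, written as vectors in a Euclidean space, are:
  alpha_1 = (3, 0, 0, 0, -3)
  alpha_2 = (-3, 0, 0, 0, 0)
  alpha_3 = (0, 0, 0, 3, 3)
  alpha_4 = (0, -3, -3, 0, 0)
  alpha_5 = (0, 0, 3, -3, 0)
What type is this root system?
Compute the Cartan integers a_ij = 2(alpha_i, alpha_j)/(alpha_j, alpha_j); the resulting 5x5 Cartan matrix is
[[2, -2, -1, 0, 0], [-1, 2, 0, 0, 0], [-1, 0, 2, 0, -1], [0, 0, 0, 2, -1], [0, 0, -1, -1, 2]].
The roots have two lengths (squared-length ratio 2:1); the short ones are alpha_{2}. The associated Dynkin diagram is a chain of 5 nodes with a double edge at one end; the terminal node there is the unique short simple root (B_5), so the type is B_5 (the algebra so(11)).

B_5 (so(11))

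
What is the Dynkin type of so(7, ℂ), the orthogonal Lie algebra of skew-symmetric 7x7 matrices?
This is so(7) with 7 odd, which has dimension 7(7-1)/2 = 21 and rank (7-1)/2 = 3. In the classification of classical Lie algebras, the orthogonal algebra so(2n+1) in an odd number of variables has type B_n; here n = 3, so the Dynkin diagram is a chain of 3 nodes with a double edge at one end; the terminal node there is the unique short simple root (B_3). Hence the type is B_3.

B_3 (so(7))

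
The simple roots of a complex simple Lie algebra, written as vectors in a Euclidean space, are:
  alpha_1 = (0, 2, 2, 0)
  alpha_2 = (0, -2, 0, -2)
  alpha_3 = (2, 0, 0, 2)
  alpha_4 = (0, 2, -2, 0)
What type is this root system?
Compute the Cartan integers a_ij = 2(alpha_i, alpha_j)/(alpha_j, alpha_j); the resulting 4x4 Cartan matrix is
[[2, -1, 0, 0], [-1, 2, -1, -1], [0, -1, 2, 0], [0, -1, 0, 2]].
All simple roots have the same length, so the diagram is simply laced. The associated Dynkin diagram is a chain of 2 nodes with a fork of two nodes at one end (D_4), so the type is D_4 (the algebra so(8)).

type D_4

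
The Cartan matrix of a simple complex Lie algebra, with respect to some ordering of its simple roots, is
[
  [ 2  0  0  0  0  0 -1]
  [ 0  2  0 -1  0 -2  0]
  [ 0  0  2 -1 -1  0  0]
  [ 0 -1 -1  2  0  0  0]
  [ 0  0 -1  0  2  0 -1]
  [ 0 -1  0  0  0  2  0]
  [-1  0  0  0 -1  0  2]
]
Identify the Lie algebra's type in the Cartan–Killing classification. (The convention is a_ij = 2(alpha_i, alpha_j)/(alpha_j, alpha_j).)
B_7

The matrix has rank 7 with 2's on the diagonal. Reading the off-diagonal entries as Dynkin edges (a single edge where a_ij = a_ji = -1; a double or triple edge where a_ij * a_ji = 2 or 3), the diagram is a chain of 7 nodes with a double edge at one end; the terminal node there is the unique short simple root (B_7). One simple-root ordering that puts it in standard form is (alpha_1, alpha_7, alpha_5, alpha_3, alpha_4, alpha_2, alpha_6). So the algebra is type B_7, i.e. so(15).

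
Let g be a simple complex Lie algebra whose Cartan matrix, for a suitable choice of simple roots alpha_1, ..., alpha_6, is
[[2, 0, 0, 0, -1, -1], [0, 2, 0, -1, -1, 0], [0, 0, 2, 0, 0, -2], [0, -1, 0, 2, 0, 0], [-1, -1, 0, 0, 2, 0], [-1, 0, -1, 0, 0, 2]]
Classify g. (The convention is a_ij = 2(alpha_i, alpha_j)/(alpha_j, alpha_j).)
C6

The matrix has rank 6 with 2's on the diagonal. Reading the off-diagonal entries as Dynkin edges (a single edge where a_ij = a_ji = -1; a double or triple edge where a_ij * a_ji = 2 or 3), the diagram is a chain of 6 nodes with a double edge at one end; the terminal node there is the unique long simple root (C_6). One simple-root ordering that puts it in standard form is (alpha_4, alpha_2, alpha_5, alpha_1, alpha_6, alpha_3). So the algebra is type C_6, i.e. sp(12).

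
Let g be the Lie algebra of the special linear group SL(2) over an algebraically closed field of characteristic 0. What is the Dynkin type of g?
This is sl(2), which has dimension 2^2 - 1 = 3 and rank 2 - 1 = 1 (a Cartan subalgebra is the diagonal traceless matrices). In the classification of classical Lie algebras, the special linear algebra sl(n+1) has type A_n; here n = 1, so the Dynkin diagram is a chain of 1 nodes with single edges (A_1). Hence the type is A_1.

A1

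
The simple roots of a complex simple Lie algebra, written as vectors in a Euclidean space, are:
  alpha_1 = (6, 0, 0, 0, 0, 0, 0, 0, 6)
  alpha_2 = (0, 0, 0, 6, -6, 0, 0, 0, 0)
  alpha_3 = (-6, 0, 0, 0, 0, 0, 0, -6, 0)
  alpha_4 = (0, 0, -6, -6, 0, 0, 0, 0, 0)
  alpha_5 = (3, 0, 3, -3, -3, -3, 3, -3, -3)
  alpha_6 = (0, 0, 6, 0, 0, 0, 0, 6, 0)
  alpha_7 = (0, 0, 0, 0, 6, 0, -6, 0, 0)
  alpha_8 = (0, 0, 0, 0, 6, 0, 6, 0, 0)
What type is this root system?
E_8

Compute the Cartan integers a_ij = 2(alpha_i, alpha_j)/(alpha_j, alpha_j); the resulting 8x8 Cartan matrix is
[[2, 0, -1, 0, 0, 0, 0, 0], [0, 2, 0, -1, 0, 0, -1, -1], [-1, 0, 2, 0, 0, -1, 0, 0], [0, -1, 0, 2, 0, -1, 0, 0], [0, 0, 0, 0, 2, 0, -1, 0], [0, 0, -1, -1, 0, 2, 0, 0], [0, -1, 0, 0, -1, 0, 2, 0], [0, -1, 0, 0, 0, 0, 0, 2]].
All simple roots have the same length, so the diagram is simply laced. The associated Dynkin diagram is a chain of 7 nodes with one extra node attached to the third node from one end (E_8), so the type is E_8.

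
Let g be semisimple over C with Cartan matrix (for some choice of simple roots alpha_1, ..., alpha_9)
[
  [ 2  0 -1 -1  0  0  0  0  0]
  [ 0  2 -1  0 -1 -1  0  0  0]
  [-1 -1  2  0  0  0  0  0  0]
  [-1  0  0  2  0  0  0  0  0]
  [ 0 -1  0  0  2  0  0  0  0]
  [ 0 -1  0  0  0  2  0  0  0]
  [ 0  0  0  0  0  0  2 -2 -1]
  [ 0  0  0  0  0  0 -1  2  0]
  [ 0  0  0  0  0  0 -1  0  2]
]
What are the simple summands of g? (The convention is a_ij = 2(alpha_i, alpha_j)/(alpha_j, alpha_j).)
type B_3 ⊕ type D_6

The diagram associated to this matrix has two connected components: the simple roots {alpha_7, alpha_8, alpha_9} form a chain of 3 nodes with a double edge at one end; the terminal node there is the unique short simple root (B_3), and {alpha_1, alpha_2, alpha_3, alpha_4, alpha_5, alpha_6} form a chain of 4 nodes with a fork of two nodes at one end (D_6). A semisimple Lie algebra decomposes uniquely as the direct sum of simple ideals, one per connected component of its Dynkin diagram, so g ≅ B_3 ⊕ D_6 (dimension 21 + 66 = 87).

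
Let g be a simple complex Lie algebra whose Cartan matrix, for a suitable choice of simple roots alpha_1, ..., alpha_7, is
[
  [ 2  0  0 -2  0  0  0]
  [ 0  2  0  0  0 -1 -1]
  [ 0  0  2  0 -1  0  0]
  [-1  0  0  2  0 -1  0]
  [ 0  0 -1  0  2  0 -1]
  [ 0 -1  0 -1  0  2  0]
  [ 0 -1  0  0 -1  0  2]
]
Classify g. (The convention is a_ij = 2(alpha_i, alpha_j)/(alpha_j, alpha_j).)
type C_7

The matrix has rank 7 with 2's on the diagonal. Reading the off-diagonal entries as Dynkin edges (a single edge where a_ij = a_ji = -1; a double or triple edge where a_ij * a_ji = 2 or 3), the diagram is a chain of 7 nodes with a double edge at one end; the terminal node there is the unique long simple root (C_7). One simple-root ordering that puts it in standard form is (alpha_3, alpha_5, alpha_7, alpha_2, alpha_6, alpha_4, alpha_1). So the algebra is type C_7, i.e. sp(14).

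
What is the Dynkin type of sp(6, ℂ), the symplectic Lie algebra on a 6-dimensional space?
This is sp(6), which has dimension 6(6+1)/2 = 21 and rank 6/2 = 3. In the classification of classical Lie algebras, the symplectic algebra sp(2n) has type C_n; here n = 3, so the Dynkin diagram is a chain of 3 nodes with a double edge at one end; the terminal node there is the unique long simple root (C_3). Hence the type is C_3.

type C_3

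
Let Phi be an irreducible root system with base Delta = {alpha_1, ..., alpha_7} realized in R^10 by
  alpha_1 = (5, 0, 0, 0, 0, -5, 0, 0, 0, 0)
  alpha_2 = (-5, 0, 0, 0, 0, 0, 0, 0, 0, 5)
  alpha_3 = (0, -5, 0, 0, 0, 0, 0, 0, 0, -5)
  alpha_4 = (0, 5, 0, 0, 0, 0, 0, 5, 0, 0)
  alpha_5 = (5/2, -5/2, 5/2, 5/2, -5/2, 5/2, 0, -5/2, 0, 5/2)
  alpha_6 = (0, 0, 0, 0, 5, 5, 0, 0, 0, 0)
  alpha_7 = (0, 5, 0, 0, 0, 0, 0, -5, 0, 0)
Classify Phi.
Compute the Cartan integers a_ij = 2(alpha_i, alpha_j)/(alpha_j, alpha_j); the resulting 7x7 Cartan matrix is
[[2, -1, 0, 0, 0, -1, 0], [-1, 2, -1, 0, 0, 0, 0], [0, -1, 2, -1, 0, 0, -1], [0, 0, -1, 2, -1, 0, 0], [0, 0, 0, -1, 2, 0, 0], [-1, 0, 0, 0, 0, 2, 0], [0, 0, -1, 0, 0, 0, 2]].
All simple roots have the same length, so the diagram is simply laced. The associated Dynkin diagram is a chain of 6 nodes with one extra node attached to the third node from one end (E_7), so the type is E_7.

E_7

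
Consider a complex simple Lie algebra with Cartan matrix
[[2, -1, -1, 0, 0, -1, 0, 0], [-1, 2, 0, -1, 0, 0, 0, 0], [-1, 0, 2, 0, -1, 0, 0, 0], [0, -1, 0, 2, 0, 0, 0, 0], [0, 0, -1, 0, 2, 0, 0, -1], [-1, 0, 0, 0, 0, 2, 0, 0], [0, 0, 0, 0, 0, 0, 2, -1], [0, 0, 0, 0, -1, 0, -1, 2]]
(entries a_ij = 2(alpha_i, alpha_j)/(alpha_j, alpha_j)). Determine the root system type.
The matrix has rank 8 with 2's on the diagonal. Reading the off-diagonal entries as Dynkin edges (a single edge where a_ij = a_ji = -1; a double or triple edge where a_ij * a_ji = 2 or 3), the diagram is a chain of 7 nodes with one extra node attached to the third node from one end (E_8). One simple-root ordering that puts it in standard form is (alpha_4, alpha_6, alpha_2, alpha_1, alpha_3, alpha_5, alpha_8, alpha_7). So the algebra is type E_8.

type E_8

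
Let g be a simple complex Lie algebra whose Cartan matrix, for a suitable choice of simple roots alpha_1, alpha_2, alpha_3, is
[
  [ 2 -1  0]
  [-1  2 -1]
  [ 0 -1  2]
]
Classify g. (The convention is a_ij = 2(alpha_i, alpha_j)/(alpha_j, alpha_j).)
A_3 (sl(4))

The matrix has rank 3 with 2's on the diagonal. Reading the off-diagonal entries as Dynkin edges (a single edge where a_ij = a_ji = -1; a double or triple edge where a_ij * a_ji = 2 or 3), the diagram is a chain of 3 nodes with single edges (A_3). One simple-root ordering that puts it in standard form is (alpha_1, alpha_2, alpha_3). So the algebra is type A_3, i.e. sl(4).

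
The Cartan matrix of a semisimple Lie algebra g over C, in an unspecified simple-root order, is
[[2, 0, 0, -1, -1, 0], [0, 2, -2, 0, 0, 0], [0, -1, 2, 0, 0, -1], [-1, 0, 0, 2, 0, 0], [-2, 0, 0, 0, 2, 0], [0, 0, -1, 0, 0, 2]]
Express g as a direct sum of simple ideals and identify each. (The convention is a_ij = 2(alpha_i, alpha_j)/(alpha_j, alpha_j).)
C_3 + C_3

The diagram associated to this matrix has two connected components: the simple roots {alpha_1, alpha_4, alpha_5} form a chain of 3 nodes with a double edge at one end; the terminal node there is the unique long simple root (C_3), and {alpha_2, alpha_3, alpha_6} form a chain of 3 nodes with a double edge at one end; the terminal node there is the unique long simple root (C_3). A semisimple Lie algebra decomposes uniquely as the direct sum of simple ideals, one per connected component of its Dynkin diagram, so g ≅ C_3 ⊕ C_3 (dimension 21 + 21 = 42).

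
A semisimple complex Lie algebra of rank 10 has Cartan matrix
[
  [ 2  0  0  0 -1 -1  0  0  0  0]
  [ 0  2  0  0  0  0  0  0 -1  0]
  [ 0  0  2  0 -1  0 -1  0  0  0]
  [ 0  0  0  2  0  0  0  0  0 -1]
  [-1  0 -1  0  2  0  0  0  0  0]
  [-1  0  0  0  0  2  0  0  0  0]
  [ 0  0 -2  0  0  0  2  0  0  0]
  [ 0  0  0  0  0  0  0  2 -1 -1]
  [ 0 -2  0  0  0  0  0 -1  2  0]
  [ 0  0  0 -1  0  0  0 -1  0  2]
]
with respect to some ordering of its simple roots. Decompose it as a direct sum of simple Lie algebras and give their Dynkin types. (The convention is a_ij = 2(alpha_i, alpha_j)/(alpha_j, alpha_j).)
The diagram associated to this matrix has two connected components: the simple roots {alpha_2, alpha_4, alpha_8, alpha_9, alpha_10} form a chain of 5 nodes with a double edge at one end; the terminal node there is the unique short simple root (B_5), and {alpha_1, alpha_3, alpha_5, alpha_6, alpha_7} form a chain of 5 nodes with a double edge at one end; the terminal node there is the unique long simple root (C_5). A semisimple Lie algebra decomposes uniquely as the direct sum of simple ideals, one per connected component of its Dynkin diagram, so g ≅ B_5 ⊕ C_5 (dimension 55 + 55 = 110).

B_5 (so(11)) + C_5 (sp(10))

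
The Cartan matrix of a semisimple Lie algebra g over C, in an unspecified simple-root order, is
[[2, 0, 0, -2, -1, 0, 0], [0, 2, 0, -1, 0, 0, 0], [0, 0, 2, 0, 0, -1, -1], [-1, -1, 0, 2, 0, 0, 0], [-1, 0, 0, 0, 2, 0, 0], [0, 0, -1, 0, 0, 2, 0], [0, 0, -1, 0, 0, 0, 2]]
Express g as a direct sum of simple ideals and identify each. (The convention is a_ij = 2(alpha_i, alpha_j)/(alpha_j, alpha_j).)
type A_3 ⊕ type F_4

The diagram associated to this matrix has two connected components: the simple roots {alpha_3, alpha_6, alpha_7} form a chain of 3 nodes with single edges (A_3), and {alpha_1, alpha_2, alpha_4, alpha_5} form a chain of 4 nodes with a double edge between the middle two (F_4). A semisimple Lie algebra decomposes uniquely as the direct sum of simple ideals, one per connected component of its Dynkin diagram, so g ≅ A_3 ⊕ F_4 (dimension 15 + 52 = 67).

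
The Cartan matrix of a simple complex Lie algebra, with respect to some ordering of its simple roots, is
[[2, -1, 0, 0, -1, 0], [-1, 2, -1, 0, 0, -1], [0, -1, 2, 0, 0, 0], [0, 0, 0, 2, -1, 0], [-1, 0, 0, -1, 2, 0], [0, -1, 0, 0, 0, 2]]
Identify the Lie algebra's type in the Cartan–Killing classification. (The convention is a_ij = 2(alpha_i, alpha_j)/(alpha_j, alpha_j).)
D_6

The matrix has rank 6 with 2's on the diagonal. Reading the off-diagonal entries as Dynkin edges (a single edge where a_ij = a_ji = -1; a double or triple edge where a_ij * a_ji = 2 or 3), the diagram is a chain of 4 nodes with a fork of two nodes at one end (D_6). One simple-root ordering that puts it in standard form is (alpha_4, alpha_5, alpha_1, alpha_2, alpha_3, alpha_6). So the algebra is type D_6, i.e. so(12).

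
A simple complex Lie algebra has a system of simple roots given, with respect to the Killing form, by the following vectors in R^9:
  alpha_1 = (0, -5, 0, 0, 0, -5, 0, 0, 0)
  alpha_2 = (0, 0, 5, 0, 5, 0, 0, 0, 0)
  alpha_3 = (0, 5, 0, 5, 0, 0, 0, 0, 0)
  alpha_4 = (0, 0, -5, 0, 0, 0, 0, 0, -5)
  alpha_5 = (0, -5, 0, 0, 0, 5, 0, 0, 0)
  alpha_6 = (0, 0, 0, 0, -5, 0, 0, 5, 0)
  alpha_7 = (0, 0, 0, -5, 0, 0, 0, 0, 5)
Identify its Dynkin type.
Compute the Cartan integers a_ij = 2(alpha_i, alpha_j)/(alpha_j, alpha_j); the resulting 7x7 Cartan matrix is
[[2, 0, -1, 0, 0, 0, 0], [0, 2, 0, -1, 0, -1, 0], [-1, 0, 2, 0, -1, 0, -1], [0, -1, 0, 2, 0, 0, -1], [0, 0, -1, 0, 2, 0, 0], [0, -1, 0, 0, 0, 2, 0], [0, 0, -1, -1, 0, 0, 2]].
All simple roots have the same length, so the diagram is simply laced. The associated Dynkin diagram is a chain of 5 nodes with a fork of two nodes at one end (D_7), so the type is D_7 (the algebra so(14)).

type D_7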